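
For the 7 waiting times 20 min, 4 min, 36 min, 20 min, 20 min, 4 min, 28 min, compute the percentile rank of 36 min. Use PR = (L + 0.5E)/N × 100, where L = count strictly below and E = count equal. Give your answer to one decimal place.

N = 7.
Strictly below 36: 6. Equal to 36: 1.
PR = (6 + 0.5·1)/7 × 100 = 92.9

92.9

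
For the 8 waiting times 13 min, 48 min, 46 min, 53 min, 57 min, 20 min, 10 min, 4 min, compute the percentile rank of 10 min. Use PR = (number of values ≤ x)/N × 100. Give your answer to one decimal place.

N = 8.
Strictly below 10: 1. Equal to 10: 1.
PR = 2/8 × 100 = 25.0

25.0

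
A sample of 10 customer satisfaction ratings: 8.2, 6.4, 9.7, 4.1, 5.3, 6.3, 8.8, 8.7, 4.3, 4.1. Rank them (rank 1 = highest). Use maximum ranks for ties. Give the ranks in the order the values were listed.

4, 5, 1, 10, 7, 6, 2, 3, 8, 10

Sorted (descending): 9.7, 8.8, 8.7, 8.2, 6.4, 6.3, 5.3, 4.3, 4.1, 4.1
The 2 values of 4.1 occupy positions 9–10 → each gets rank 10.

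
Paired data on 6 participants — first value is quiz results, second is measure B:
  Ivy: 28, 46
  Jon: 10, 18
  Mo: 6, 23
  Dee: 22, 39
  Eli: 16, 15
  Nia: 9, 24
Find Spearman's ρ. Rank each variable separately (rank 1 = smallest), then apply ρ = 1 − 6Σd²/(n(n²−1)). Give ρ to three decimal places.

0.486

Ranks of variable 1: 6, 3, 1, 5, 4, 2
Ranks of variable 2: 6, 2, 3, 5, 1, 4
d = r₁ − r₂: 0, 1, -2, 0, 3, -2
d²: 0, 1, 4, 0, 9, 4; Σd² = 18
ρ = 1 − 6·18/(6·35) = 1 − 108/210 = 0.486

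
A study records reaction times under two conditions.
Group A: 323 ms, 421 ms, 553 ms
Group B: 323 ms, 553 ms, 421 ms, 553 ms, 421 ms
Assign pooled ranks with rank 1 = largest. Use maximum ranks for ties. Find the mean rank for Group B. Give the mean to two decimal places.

5.20

Sorted (descending): 553, 553, 553, 421, 421, 421, 323, 323
The 3 values of 553 occupy positions 1–3 → each gets rank 3.
The 3 values of 421 occupy positions 4–6 → each gets rank 6.
The 2 values of 323 occupy positions 7–8 → each gets rank 8.
Group B values → pooled ranks: 323→8, 553→3, 421→6, 553→3, 421→6
Mean rank = (8 + 3 + 6 + 3 + 6) / 5 = 5.20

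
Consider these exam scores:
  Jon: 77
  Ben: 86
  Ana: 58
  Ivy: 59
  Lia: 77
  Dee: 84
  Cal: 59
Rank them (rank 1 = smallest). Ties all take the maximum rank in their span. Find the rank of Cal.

3

Sorted (ascending): 58, 59, 59, 77, 77, 84, 86
The 2 values of 59 occupy positions 2–3 → each gets rank 3.
The 2 values of 77 occupy positions 4–5 → each gets rank 5.
Cal has value 59 → rank 3.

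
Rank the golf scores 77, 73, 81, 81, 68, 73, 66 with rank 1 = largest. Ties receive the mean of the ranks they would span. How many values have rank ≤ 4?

Sorted (descending): 81, 81, 77, 73, 73, 68, 66
The 2 values of 81 occupy positions 1–2 → average rank (1+2)/2 = 1.5.
The 2 values of 73 occupy positions 4–5 → average rank (4+5)/2 = 4.5.
Ranks ≤ 4: {1.5, 1.5, 3} → 3 values.

3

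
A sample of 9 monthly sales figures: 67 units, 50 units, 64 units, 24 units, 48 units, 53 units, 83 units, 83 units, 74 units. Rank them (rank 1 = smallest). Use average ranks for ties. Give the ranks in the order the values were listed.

Sorted (ascending): 24, 48, 50, 53, 64, 67, 74, 83, 83
The 2 values of 83 occupy positions 8–9 → average rank (8+9)/2 = 8.5.

6, 3, 5, 1, 2, 4, 8.5, 8.5, 7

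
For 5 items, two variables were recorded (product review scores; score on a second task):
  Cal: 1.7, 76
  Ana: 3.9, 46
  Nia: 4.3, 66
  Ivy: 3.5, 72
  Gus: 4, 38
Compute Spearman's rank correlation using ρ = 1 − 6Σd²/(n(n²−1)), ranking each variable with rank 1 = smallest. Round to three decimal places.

-0.700

Ranks of variable 1: 1, 3, 5, 2, 4
Ranks of variable 2: 5, 2, 3, 4, 1
d = r₁ − r₂: -4, 1, 2, -2, 3
d²: 16, 1, 4, 4, 9; Σd² = 34
ρ = 1 − 6·34/(5·24) = 1 − 204/120 = -0.700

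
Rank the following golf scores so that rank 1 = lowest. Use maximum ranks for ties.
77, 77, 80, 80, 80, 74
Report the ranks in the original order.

Sorted (ascending): 74, 77, 77, 80, 80, 80
The 2 values of 77 occupy positions 2–3 → each gets rank 3.
The 3 values of 80 occupy positions 4–6 → each gets rank 6.

3, 3, 6, 6, 6, 1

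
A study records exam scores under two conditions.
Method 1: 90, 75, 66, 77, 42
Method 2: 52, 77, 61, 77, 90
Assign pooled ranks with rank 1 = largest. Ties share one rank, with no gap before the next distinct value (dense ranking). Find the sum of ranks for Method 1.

Sorted (descending): 90, 90, 77, 77, 77, 75, 66, 61, 52, 42
The 2 values of 90 share dense rank 1.
The 3 values of 77 share dense rank 2.
Remaining distinct values take the next consecutive integers.
Method 1 values → pooled ranks: 90→1, 75→3, 66→4, 77→2, 42→7
Rank sum = 1 + 3 + 4 + 2 + 7 = 17

17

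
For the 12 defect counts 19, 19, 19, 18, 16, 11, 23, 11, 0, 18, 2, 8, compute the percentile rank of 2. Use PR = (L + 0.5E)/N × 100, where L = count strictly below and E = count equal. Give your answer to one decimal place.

12.5

N = 12.
Strictly below 2: 1. Equal to 2: 1.
PR = (1 + 0.5·1)/12 × 100 = 12.5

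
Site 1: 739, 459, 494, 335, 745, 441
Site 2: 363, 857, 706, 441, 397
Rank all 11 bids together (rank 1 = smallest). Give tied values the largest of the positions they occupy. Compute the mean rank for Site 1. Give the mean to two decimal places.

Sorted (ascending): 335, 363, 397, 441, 441, 459, 494, 706, 739, 745, 857
The 2 values of 441 occupy positions 4–5 → each gets rank 5.
Site 1 values → pooled ranks: 739→9, 459→6, 494→7, 335→1, 745→10, 441→5
Mean rank = (9 + 6 + 7 + 1 + 10 + 5) / 6 = 6.33

6.33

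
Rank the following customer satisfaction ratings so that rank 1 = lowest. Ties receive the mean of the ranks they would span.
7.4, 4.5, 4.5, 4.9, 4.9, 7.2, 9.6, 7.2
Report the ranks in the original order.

Sorted (ascending): 4.5, 4.5, 4.9, 4.9, 7.2, 7.2, 7.4, 9.6
The 2 values of 4.5 occupy positions 1–2 → average rank (1+2)/2 = 1.5.
The 2 values of 4.9 occupy positions 3–4 → average rank (3+4)/2 = 3.5.
The 2 values of 7.2 occupy positions 5–6 → average rank (5+6)/2 = 5.5.

7, 1.5, 1.5, 3.5, 3.5, 5.5, 8, 5.5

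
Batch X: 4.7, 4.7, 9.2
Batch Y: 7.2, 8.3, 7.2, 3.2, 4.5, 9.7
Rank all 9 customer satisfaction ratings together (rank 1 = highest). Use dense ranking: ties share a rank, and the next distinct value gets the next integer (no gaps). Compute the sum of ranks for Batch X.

Sorted (descending): 9.7, 9.2, 8.3, 7.2, 7.2, 4.7, 4.7, 4.5, 3.2
The 2 values of 7.2 share dense rank 4.
The 2 values of 4.7 share dense rank 5.
Remaining distinct values take the next consecutive integers.
Batch X values → pooled ranks: 4.7→5, 4.7→5, 9.2→2
Rank sum = 5 + 5 + 2 = 12

12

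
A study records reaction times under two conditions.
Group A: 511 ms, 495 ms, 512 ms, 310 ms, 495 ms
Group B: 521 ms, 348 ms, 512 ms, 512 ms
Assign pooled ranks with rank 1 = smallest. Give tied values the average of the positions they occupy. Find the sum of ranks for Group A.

Sorted (ascending): 310, 348, 495, 495, 511, 512, 512, 512, 521
The 2 values of 495 occupy positions 3–4 → average rank (3+4)/2 = 3.5.
The 3 values of 512 occupy positions 6–8 → average rank 7.
Group A values → pooled ranks: 511→5, 495→3.5, 512→7, 310→1, 495→3.5
Rank sum = 5 + 3.5 + 7 + 1 + 3.5 = 20

20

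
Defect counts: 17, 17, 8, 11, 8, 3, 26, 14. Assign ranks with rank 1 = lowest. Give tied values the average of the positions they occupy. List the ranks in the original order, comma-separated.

6.5, 6.5, 2.5, 4, 2.5, 1, 8, 5

Sorted (ascending): 3, 8, 8, 11, 14, 17, 17, 26
The 2 values of 8 occupy positions 2–3 → average rank (2+3)/2 = 2.5.
The 2 values of 17 occupy positions 6–7 → average rank (6+7)/2 = 6.5.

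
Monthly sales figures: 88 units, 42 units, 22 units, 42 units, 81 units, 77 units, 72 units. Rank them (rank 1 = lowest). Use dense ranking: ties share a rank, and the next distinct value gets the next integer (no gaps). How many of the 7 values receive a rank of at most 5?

Sorted (ascending): 22, 42, 42, 72, 77, 81, 88
The 2 values of 42 share dense rank 2.
Remaining distinct values take the next consecutive integers.
Ranks ≤ 5: {1, 2, 2, 3, 4, 5} → 6 values.

6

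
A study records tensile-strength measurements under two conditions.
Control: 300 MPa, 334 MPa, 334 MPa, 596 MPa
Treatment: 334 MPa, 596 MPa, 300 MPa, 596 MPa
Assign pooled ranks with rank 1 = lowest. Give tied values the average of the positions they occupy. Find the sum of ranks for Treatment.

19.5

Sorted (ascending): 300, 300, 334, 334, 334, 596, 596, 596
The 2 values of 300 occupy positions 1–2 → average rank (1+2)/2 = 1.5.
The 3 values of 334 occupy positions 3–5 → average rank 4.
The 3 values of 596 occupy positions 6–8 → average rank 7.
Treatment values → pooled ranks: 334→4, 596→7, 300→1.5, 596→7
Rank sum = 4 + 7 + 1.5 + 7 = 19.5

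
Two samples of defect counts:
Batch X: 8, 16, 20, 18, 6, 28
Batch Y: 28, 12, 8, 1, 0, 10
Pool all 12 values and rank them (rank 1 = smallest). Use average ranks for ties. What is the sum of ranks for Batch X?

Sorted (ascending): 0, 1, 6, 8, 8, 10, 12, 16, 18, 20, 28, 28
The 2 values of 8 occupy positions 4–5 → average rank (4+5)/2 = 4.5.
The 2 values of 28 occupy positions 11–12 → average rank (11+12)/2 = 11.5.
Batch X values → pooled ranks: 8→4.5, 16→8, 20→10, 18→9, 6→3, 28→11.5
Rank sum = 4.5 + 8 + 10 + 9 + 3 + 11.5 = 46

46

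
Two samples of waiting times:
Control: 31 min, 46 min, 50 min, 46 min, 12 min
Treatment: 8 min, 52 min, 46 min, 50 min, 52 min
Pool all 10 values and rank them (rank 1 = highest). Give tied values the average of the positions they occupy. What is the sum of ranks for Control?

32.5

Sorted (descending): 52, 52, 50, 50, 46, 46, 46, 31, 12, 8
The 2 values of 52 occupy positions 1–2 → average rank (1+2)/2 = 1.5.
The 2 values of 50 occupy positions 3–4 → average rank (3+4)/2 = 3.5.
The 3 values of 46 occupy positions 5–7 → average rank 6.
Control values → pooled ranks: 31→8, 46→6, 50→3.5, 46→6, 12→9
Rank sum = 8 + 6 + 3.5 + 6 + 9 = 32.5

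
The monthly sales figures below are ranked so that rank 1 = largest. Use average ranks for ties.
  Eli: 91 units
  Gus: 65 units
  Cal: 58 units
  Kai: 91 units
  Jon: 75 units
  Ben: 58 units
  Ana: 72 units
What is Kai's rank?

1.5

Sorted (descending): 91, 91, 75, 72, 65, 58, 58
The 2 values of 91 occupy positions 1–2 → average rank (1+2)/2 = 1.5.
The 2 values of 58 occupy positions 6–7 → average rank (6+7)/2 = 6.5.
Kai has value 91 units → rank 1.5.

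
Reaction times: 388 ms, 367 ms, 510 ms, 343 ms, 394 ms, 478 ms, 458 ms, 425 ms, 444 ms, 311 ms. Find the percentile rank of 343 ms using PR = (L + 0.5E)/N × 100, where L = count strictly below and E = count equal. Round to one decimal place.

N = 10.
Strictly below 343: 1. Equal to 343: 1.
PR = (1 + 0.5·1)/10 × 100 = 15.0

15.0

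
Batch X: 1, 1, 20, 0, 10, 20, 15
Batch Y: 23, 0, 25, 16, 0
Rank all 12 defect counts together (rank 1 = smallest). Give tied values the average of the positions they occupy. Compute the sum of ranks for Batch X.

Sorted (ascending): 0, 0, 0, 1, 1, 10, 15, 16, 20, 20, 23, 25
The 3 values of 0 occupy positions 1–3 → average rank 2.
The 2 values of 1 occupy positions 4–5 → average rank (4+5)/2 = 4.5.
The 2 values of 20 occupy positions 9–10 → average rank (9+10)/2 = 9.5.
Batch X values → pooled ranks: 1→4.5, 1→4.5, 20→9.5, 0→2, 10→6, 20→9.5, 15→7
Rank sum = 4.5 + 4.5 + 9.5 + 2 + 6 + 9.5 + 7 = 43

43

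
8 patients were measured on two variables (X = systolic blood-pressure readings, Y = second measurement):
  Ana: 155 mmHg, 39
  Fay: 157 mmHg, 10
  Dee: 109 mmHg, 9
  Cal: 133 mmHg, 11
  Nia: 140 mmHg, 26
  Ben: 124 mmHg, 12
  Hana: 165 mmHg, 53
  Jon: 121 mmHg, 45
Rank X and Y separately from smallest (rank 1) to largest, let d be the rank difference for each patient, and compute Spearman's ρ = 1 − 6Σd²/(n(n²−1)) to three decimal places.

Ranks of variable 1: 6, 7, 1, 4, 5, 3, 8, 2
Ranks of variable 2: 6, 2, 1, 3, 5, 4, 8, 7
d = r₁ − r₂: 0, 5, 0, 1, 0, -1, 0, -5
d²: 0, 25, 0, 1, 0, 1, 0, 25; Σd² = 52
ρ = 1 − 6·52/(8·63) = 1 − 312/504 = 0.381

0.381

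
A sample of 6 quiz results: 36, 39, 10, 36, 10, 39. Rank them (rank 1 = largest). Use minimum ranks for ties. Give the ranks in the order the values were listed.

Sorted (descending): 39, 39, 36, 36, 10, 10
The 2 values of 39 occupy positions 1–2 → each gets rank 1.
The 2 values of 36 occupy positions 3–4 → each gets rank 3.
The 2 values of 10 occupy positions 5–6 → each gets rank 5.

3, 1, 5, 3, 5, 1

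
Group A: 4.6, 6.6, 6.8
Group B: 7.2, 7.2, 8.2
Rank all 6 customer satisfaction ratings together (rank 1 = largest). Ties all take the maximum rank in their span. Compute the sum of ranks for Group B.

7

Sorted (descending): 8.2, 7.2, 7.2, 6.8, 6.6, 4.6
The 2 values of 7.2 occupy positions 2–3 → each gets rank 3.
Group B values → pooled ranks: 7.2→3, 7.2→3, 8.2→1
Rank sum = 3 + 3 + 1 = 7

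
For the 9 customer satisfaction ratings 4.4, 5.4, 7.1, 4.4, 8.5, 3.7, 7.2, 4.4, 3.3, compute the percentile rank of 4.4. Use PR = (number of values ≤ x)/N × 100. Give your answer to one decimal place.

55.6

N = 9.
Strictly below 4.4: 2. Equal to 4.4: 3.
PR = 5/9 × 100 = 55.6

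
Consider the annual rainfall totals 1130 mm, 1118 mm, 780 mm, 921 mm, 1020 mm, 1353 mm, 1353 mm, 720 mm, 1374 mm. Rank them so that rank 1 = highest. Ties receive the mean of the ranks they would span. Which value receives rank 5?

Sorted (descending): 1374, 1353, 1353, 1130, 1118, 1020, 921, 780, 720
The 2 values of 1353 occupy positions 2–3 → average rank (2+3)/2 = 2.5.
Rank 5 → value 1118.

1118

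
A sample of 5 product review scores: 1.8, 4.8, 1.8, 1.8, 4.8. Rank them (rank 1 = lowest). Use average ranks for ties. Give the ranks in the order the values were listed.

2, 4.5, 2, 2, 4.5

Sorted (ascending): 1.8, 1.8, 1.8, 4.8, 4.8
The 3 values of 1.8 occupy positions 1–3 → average rank 2.
The 2 values of 4.8 occupy positions 4–5 → average rank (4+5)/2 = 4.5.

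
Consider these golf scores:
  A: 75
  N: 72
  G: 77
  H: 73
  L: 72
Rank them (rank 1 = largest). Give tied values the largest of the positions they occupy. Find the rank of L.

Sorted (descending): 77, 75, 73, 72, 72
The 2 values of 72 occupy positions 4–5 → each gets rank 5.
L has value 72 → rank 5.

5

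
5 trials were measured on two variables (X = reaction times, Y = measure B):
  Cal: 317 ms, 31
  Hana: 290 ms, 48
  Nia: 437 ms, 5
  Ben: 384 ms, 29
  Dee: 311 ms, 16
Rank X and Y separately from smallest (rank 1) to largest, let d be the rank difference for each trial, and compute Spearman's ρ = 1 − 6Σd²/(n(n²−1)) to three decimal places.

Ranks of variable 1: 3, 1, 5, 4, 2
Ranks of variable 2: 4, 5, 1, 3, 2
d = r₁ − r₂: -1, -4, 4, 1, 0
d²: 1, 16, 16, 1, 0; Σd² = 34
ρ = 1 − 6·34/(5·24) = 1 − 204/120 = -0.700

-0.700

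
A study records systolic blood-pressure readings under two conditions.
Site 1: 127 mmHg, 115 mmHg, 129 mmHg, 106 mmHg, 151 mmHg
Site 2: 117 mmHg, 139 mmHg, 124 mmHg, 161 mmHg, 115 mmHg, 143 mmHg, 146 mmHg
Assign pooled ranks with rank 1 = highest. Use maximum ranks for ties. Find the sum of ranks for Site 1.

38

Sorted (descending): 161, 151, 146, 143, 139, 129, 127, 124, 117, 115, 115, 106
The 2 values of 115 occupy positions 10–11 → each gets rank 11.
Site 1 values → pooled ranks: 127→7, 115→11, 129→6, 106→12, 151→2
Rank sum = 7 + 11 + 6 + 12 + 2 = 38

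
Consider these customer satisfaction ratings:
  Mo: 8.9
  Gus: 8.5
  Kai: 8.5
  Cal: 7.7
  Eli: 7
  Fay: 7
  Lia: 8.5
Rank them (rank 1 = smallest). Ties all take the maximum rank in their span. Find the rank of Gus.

6

Sorted (ascending): 7, 7, 7.7, 8.5, 8.5, 8.5, 8.9
The 2 values of 7 occupy positions 1–2 → each gets rank 2.
The 3 values of 8.5 occupy positions 4–6 → each gets rank 6.
Gus has value 8.5 → rank 6.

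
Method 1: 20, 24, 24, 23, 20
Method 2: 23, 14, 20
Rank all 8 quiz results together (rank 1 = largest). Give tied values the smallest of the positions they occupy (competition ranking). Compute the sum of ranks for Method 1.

Sorted (descending): 24, 24, 23, 23, 20, 20, 20, 14
The 2 values of 24 occupy positions 1–2 → each gets rank 1.
The 2 values of 23 occupy positions 3–4 → each gets rank 3.
The 3 values of 20 occupy positions 5–7 → each gets rank 5.
Method 1 values → pooled ranks: 20→5, 24→1, 24→1, 23→3, 20→5
Rank sum = 5 + 1 + 1 + 3 + 5 = 15

15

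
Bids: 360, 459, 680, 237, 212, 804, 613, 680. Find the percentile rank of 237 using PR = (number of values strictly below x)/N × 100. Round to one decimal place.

12.5

N = 8.
Strictly below 237: 1. Equal to 237: 1.
PR = 1/8 × 100 = 12.5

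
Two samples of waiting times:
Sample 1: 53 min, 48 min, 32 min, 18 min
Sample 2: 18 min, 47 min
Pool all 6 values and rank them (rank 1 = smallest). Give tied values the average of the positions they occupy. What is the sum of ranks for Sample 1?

Sorted (ascending): 18, 18, 32, 47, 48, 53
The 2 values of 18 occupy positions 1–2 → average rank (1+2)/2 = 1.5.
Sample 1 values → pooled ranks: 53→6, 48→5, 32→3, 18→1.5
Rank sum = 6 + 5 + 3 + 1.5 = 15.5

15.5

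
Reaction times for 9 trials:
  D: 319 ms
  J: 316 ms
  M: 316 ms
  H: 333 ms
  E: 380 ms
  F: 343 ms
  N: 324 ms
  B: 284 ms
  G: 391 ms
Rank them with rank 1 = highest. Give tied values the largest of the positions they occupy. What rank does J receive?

8

Sorted (descending): 391, 380, 343, 333, 324, 319, 316, 316, 284
The 2 values of 316 occupy positions 7–8 → each gets rank 8.
J has value 316 ms → rank 8.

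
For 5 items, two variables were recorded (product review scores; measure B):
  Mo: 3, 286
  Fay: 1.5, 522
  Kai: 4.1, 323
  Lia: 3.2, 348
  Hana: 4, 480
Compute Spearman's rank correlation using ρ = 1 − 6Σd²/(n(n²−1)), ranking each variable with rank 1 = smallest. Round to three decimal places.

Ranks of variable 1: 2, 1, 5, 3, 4
Ranks of variable 2: 1, 5, 2, 3, 4
d = r₁ − r₂: 1, -4, 3, 0, 0
d²: 1, 16, 9, 0, 0; Σd² = 26
ρ = 1 − 6·26/(5·24) = 1 − 156/120 = -0.300

-0.300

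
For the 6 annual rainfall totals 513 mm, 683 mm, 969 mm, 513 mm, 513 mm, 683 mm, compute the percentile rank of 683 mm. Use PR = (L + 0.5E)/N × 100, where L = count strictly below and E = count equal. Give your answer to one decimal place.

N = 6.
Strictly below 683: 3. Equal to 683: 2.
PR = (3 + 0.5·2)/6 × 100 = 66.7

66.7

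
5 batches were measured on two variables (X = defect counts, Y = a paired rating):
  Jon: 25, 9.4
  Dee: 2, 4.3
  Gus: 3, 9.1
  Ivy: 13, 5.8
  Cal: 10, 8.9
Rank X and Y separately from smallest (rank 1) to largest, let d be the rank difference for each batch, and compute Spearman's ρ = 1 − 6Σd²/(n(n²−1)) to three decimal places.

0.600

Ranks of variable 1: 5, 1, 2, 4, 3
Ranks of variable 2: 5, 1, 4, 2, 3
d = r₁ − r₂: 0, 0, -2, 2, 0
d²: 0, 0, 4, 4, 0; Σd² = 8
ρ = 1 − 6·8/(5·24) = 1 − 48/120 = 0.600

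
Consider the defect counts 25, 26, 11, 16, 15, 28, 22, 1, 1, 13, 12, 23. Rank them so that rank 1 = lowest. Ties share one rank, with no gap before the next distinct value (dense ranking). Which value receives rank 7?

Sorted (ascending): 1, 1, 11, 12, 13, 15, 16, 22, 23, 25, 26, 28
The 2 values of 1 share dense rank 1.
Remaining distinct values take the next consecutive integers.
Rank 7 → value 22.

22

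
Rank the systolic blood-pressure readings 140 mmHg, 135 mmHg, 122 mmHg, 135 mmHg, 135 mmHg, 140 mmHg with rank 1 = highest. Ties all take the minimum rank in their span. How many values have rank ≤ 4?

5

Sorted (descending): 140, 140, 135, 135, 135, 122
The 2 values of 140 occupy positions 1–2 → each gets rank 1.
The 3 values of 135 occupy positions 3–5 → each gets rank 3.
Ranks ≤ 4: {1, 1, 3, 3, 3} → 5 values.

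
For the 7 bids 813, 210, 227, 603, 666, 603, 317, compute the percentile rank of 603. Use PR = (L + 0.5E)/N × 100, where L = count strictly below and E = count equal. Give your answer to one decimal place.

57.1

N = 7.
Strictly below 603: 3. Equal to 603: 2.
PR = (3 + 0.5·2)/7 × 100 = 57.1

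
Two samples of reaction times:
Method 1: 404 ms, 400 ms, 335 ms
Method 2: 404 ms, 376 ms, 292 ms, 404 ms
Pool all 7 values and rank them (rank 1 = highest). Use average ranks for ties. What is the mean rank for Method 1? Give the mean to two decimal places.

Sorted (descending): 404, 404, 404, 400, 376, 335, 292
The 3 values of 404 occupy positions 1–3 → average rank 2.
Method 1 values → pooled ranks: 404→2, 400→4, 335→6
Mean rank = (2 + 4 + 6) / 3 = 4.00

4.00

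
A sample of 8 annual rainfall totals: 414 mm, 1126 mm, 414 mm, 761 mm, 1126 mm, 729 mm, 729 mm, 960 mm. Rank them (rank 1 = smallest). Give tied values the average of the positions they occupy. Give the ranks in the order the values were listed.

1.5, 7.5, 1.5, 5, 7.5, 3.5, 3.5, 6

Sorted (ascending): 414, 414, 729, 729, 761, 960, 1126, 1126
The 2 values of 414 occupy positions 1–2 → average rank (1+2)/2 = 1.5.
The 2 values of 729 occupy positions 3–4 → average rank (3+4)/2 = 3.5.
The 2 values of 1126 occupy positions 7–8 → average rank (7+8)/2 = 7.5.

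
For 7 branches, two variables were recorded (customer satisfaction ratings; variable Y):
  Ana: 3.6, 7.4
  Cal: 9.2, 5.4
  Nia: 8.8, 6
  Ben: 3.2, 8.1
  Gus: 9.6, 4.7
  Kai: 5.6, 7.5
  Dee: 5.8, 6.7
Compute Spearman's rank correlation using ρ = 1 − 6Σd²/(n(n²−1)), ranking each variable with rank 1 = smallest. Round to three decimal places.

-0.964

Ranks of variable 1: 2, 6, 5, 1, 7, 3, 4
Ranks of variable 2: 5, 2, 3, 7, 1, 6, 4
d = r₁ − r₂: -3, 4, 2, -6, 6, -3, 0
d²: 9, 16, 4, 36, 36, 9, 0; Σd² = 110
ρ = 1 − 6·110/(7·48) = 1 − 660/336 = -0.964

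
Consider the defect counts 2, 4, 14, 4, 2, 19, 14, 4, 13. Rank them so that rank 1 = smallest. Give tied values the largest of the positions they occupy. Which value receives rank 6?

13

Sorted (ascending): 2, 2, 4, 4, 4, 13, 14, 14, 19
The 2 values of 2 occupy positions 1–2 → each gets rank 2.
The 3 values of 4 occupy positions 3–5 → each gets rank 5.
The 2 values of 14 occupy positions 7–8 → each gets rank 8.
Rank 6 → value 13.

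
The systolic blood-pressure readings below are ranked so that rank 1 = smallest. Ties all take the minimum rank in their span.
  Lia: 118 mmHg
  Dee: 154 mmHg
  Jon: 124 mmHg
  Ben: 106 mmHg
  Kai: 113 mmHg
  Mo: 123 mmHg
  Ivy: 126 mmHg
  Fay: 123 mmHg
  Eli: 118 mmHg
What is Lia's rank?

3

Sorted (ascending): 106, 113, 118, 118, 123, 123, 124, 126, 154
The 2 values of 118 occupy positions 3–4 → each gets rank 3.
The 2 values of 123 occupy positions 5–6 → each gets rank 5.
Lia has value 118 mmHg → rank 3.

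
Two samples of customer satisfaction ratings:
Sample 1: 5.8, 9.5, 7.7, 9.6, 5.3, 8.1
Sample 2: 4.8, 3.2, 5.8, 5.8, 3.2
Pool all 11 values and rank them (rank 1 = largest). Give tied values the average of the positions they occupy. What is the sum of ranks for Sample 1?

24

Sorted (descending): 9.6, 9.5, 8.1, 7.7, 5.8, 5.8, 5.8, 5.3, 4.8, 3.2, 3.2
The 3 values of 5.8 occupy positions 5–7 → average rank 6.
The 2 values of 3.2 occupy positions 10–11 → average rank (10+11)/2 = 10.5.
Sample 1 values → pooled ranks: 5.8→6, 9.5→2, 7.7→4, 9.6→1, 5.3→8, 8.1→3
Rank sum = 6 + 2 + 4 + 1 + 8 + 3 = 24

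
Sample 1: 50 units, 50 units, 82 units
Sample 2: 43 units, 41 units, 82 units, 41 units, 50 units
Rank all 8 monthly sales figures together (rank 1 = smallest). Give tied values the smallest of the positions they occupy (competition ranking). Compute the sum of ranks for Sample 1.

15

Sorted (ascending): 41, 41, 43, 50, 50, 50, 82, 82
The 2 values of 41 occupy positions 1–2 → each gets rank 1.
The 3 values of 50 occupy positions 4–6 → each gets rank 4.
The 2 values of 82 occupy positions 7–8 → each gets rank 7.
Sample 1 values → pooled ranks: 50→4, 50→4, 82→7
Rank sum = 4 + 4 + 7 = 15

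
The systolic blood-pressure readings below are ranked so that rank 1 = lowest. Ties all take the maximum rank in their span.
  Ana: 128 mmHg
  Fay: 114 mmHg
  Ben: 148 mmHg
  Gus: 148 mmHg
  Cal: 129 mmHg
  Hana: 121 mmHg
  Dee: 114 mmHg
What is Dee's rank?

Sorted (ascending): 114, 114, 121, 128, 129, 148, 148
The 2 values of 114 occupy positions 1–2 → each gets rank 2.
The 2 values of 148 occupy positions 6–7 → each gets rank 7.
Dee has value 114 mmHg → rank 2.

2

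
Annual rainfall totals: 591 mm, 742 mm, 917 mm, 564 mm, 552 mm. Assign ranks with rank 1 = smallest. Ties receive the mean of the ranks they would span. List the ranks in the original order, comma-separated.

Sorted (ascending): 552, 564, 591, 742, 917
No ties — each value takes its position as its rank.

3, 4, 5, 2, 1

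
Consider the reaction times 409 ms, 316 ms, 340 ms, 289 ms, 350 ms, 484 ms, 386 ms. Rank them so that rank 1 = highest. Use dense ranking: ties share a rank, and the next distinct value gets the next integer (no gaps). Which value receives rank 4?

Sorted (descending): 484, 409, 386, 350, 340, 316, 289
No ties — each value takes its position as its rank.
Rank 4 → value 350.

350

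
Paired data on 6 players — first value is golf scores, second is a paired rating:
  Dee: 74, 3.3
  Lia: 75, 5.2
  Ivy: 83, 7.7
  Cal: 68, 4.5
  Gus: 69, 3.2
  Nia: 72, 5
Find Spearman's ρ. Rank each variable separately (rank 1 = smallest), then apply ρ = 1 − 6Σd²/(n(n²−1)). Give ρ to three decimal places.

0.714

Ranks of variable 1: 4, 5, 6, 1, 2, 3
Ranks of variable 2: 2, 5, 6, 3, 1, 4
d = r₁ − r₂: 2, 0, 0, -2, 1, -1
d²: 4, 0, 0, 4, 1, 1; Σd² = 10
ρ = 1 − 6·10/(6·35) = 1 − 60/210 = 0.714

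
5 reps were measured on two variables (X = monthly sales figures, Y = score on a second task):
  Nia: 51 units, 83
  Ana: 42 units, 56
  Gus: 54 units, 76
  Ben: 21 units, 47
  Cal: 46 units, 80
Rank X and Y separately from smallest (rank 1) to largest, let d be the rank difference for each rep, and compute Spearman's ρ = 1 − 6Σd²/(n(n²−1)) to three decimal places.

0.700

Ranks of variable 1: 4, 2, 5, 1, 3
Ranks of variable 2: 5, 2, 3, 1, 4
d = r₁ − r₂: -1, 0, 2, 0, -1
d²: 1, 0, 4, 0, 1; Σd² = 6
ρ = 1 − 6·6/(5·24) = 1 − 36/120 = 0.700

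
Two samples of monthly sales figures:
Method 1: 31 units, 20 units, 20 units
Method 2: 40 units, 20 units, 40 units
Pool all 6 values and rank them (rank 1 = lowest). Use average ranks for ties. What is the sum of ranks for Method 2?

Sorted (ascending): 20, 20, 20, 31, 40, 40
The 3 values of 20 occupy positions 1–3 → average rank 2.
The 2 values of 40 occupy positions 5–6 → average rank (5+6)/2 = 5.5.
Method 2 values → pooled ranks: 40→5.5, 20→2, 40→5.5
Rank sum = 5.5 + 2 + 5.5 = 13

13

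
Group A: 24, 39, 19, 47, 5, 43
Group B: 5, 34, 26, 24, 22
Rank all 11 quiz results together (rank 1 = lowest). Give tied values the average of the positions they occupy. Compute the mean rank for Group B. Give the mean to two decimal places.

Sorted (ascending): 5, 5, 19, 22, 24, 24, 26, 34, 39, 43, 47
The 2 values of 5 occupy positions 1–2 → average rank (1+2)/2 = 1.5.
The 2 values of 24 occupy positions 5–6 → average rank (5+6)/2 = 5.5.
Group B values → pooled ranks: 5→1.5, 34→8, 26→7, 24→5.5, 22→4
Mean rank = (1.5 + 8 + 7 + 5.5 + 4) / 5 = 5.20

5.20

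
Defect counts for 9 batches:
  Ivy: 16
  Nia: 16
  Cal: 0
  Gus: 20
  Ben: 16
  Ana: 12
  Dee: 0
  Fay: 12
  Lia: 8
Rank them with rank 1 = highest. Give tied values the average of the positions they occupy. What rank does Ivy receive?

Sorted (descending): 20, 16, 16, 16, 12, 12, 8, 0, 0
The 3 values of 16 occupy positions 2–4 → average rank 3.
The 2 values of 12 occupy positions 5–6 → average rank (5+6)/2 = 5.5.
The 2 values of 0 occupy positions 8–9 → average rank (8+9)/2 = 8.5.
Ivy has value 16 → rank 3.

3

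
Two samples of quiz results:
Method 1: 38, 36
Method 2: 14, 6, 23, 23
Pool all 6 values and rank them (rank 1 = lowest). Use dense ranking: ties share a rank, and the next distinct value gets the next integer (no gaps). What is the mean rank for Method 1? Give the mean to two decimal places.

Sorted (ascending): 6, 14, 23, 23, 36, 38
The 2 values of 23 share dense rank 3.
Remaining distinct values take the next consecutive integers.
Method 1 values → pooled ranks: 38→5, 36→4
Mean rank = (5 + 4) / 2 = 4.50

4.50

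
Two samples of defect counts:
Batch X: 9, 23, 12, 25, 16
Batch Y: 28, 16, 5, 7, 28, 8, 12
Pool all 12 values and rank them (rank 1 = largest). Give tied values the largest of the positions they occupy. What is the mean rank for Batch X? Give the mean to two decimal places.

Sorted (descending): 28, 28, 25, 23, 16, 16, 12, 12, 9, 8, 7, 5
The 2 values of 28 occupy positions 1–2 → each gets rank 2.
The 2 values of 16 occupy positions 5–6 → each gets rank 6.
The 2 values of 12 occupy positions 7–8 → each gets rank 8.
Batch X values → pooled ranks: 9→9, 23→4, 12→8, 25→3, 16→6
Mean rank = (9 + 4 + 8 + 3 + 6) / 5 = 6.00

6.00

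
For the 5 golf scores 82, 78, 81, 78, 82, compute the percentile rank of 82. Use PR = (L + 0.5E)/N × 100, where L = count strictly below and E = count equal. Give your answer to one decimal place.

N = 5.
Strictly below 82: 3. Equal to 82: 2.
PR = (3 + 0.5·2)/5 × 100 = 80.0

80.0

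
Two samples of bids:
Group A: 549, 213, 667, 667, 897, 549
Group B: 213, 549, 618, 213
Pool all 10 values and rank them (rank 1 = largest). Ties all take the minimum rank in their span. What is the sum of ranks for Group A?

Sorted (descending): 897, 667, 667, 618, 549, 549, 549, 213, 213, 213
The 2 values of 667 occupy positions 2–3 → each gets rank 2.
The 3 values of 549 occupy positions 5–7 → each gets rank 5.
The 3 values of 213 occupy positions 8–10 → each gets rank 8.
Group A values → pooled ranks: 549→5, 213→8, 667→2, 667→2, 897→1, 549→5
Rank sum = 5 + 8 + 2 + 2 + 1 + 5 = 23

23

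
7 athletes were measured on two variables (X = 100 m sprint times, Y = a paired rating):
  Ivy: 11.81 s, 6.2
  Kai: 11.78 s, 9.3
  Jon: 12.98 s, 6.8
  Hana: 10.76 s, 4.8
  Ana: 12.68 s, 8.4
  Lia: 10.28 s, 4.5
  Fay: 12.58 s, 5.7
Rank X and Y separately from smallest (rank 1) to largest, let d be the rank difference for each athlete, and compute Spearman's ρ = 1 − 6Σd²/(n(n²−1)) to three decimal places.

0.571

Ranks of variable 1: 4, 3, 7, 2, 6, 1, 5
Ranks of variable 2: 4, 7, 5, 2, 6, 1, 3
d = r₁ − r₂: 0, -4, 2, 0, 0, 0, 2
d²: 0, 16, 4, 0, 0, 0, 4; Σd² = 24
ρ = 1 − 6·24/(7·48) = 1 − 144/336 = 0.571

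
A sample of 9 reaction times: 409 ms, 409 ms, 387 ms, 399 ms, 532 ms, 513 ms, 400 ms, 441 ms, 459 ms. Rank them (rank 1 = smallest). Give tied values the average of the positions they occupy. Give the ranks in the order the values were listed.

Sorted (ascending): 387, 399, 400, 409, 409, 441, 459, 513, 532
The 2 values of 409 occupy positions 4–5 → average rank (4+5)/2 = 4.5.

4.5, 4.5, 1, 2, 9, 8, 3, 6, 7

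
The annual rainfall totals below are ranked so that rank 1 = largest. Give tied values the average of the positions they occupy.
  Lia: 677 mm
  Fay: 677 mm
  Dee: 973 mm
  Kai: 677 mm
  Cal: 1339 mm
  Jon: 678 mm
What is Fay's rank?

5

Sorted (descending): 1339, 973, 678, 677, 677, 677
The 3 values of 677 occupy positions 4–6 → average rank 5.
Fay has value 677 mm → rank 5.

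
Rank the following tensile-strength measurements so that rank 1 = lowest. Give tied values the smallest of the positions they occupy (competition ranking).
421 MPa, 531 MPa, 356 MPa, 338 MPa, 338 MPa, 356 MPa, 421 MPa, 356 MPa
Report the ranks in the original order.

6, 8, 3, 1, 1, 3, 6, 3

Sorted (ascending): 338, 338, 356, 356, 356, 421, 421, 531
The 2 values of 338 occupy positions 1–2 → each gets rank 1.
The 3 values of 356 occupy positions 3–5 → each gets rank 3.
The 2 values of 421 occupy positions 6–7 → each gets rank 6.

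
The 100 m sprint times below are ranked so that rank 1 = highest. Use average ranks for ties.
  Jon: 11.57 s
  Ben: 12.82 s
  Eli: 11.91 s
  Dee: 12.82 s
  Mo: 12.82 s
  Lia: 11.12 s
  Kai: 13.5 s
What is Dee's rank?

Sorted (descending): 13.5, 12.82, 12.82, 12.82, 11.91, 11.57, 11.12
The 3 values of 12.82 occupy positions 2–4 → average rank 3.
Dee has value 12.82 s → rank 3.

3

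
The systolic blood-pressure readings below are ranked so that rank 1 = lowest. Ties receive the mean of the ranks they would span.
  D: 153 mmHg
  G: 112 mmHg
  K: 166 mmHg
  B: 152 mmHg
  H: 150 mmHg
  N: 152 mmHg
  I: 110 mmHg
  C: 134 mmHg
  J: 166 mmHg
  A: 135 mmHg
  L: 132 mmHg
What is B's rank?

Sorted (ascending): 110, 112, 132, 134, 135, 150, 152, 152, 153, 166, 166
The 2 values of 152 occupy positions 7–8 → average rank (7+8)/2 = 7.5.
The 2 values of 166 occupy positions 10–11 → average rank (10+11)/2 = 10.5.
B has value 152 mmHg → rank 7.5.

7.5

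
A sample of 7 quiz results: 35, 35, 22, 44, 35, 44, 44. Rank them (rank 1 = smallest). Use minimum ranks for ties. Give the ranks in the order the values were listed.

2, 2, 1, 5, 2, 5, 5

Sorted (ascending): 22, 35, 35, 35, 44, 44, 44
The 3 values of 35 occupy positions 2–4 → each gets rank 2.
The 3 values of 44 occupy positions 5–7 → each gets rank 5.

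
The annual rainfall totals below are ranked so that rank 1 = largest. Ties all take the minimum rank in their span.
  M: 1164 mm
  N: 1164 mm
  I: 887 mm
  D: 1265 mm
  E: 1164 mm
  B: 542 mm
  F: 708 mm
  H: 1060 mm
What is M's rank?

Sorted (descending): 1265, 1164, 1164, 1164, 1060, 887, 708, 542
The 3 values of 1164 occupy positions 2–4 → each gets rank 2.
M has value 1164 mm → rank 2.

2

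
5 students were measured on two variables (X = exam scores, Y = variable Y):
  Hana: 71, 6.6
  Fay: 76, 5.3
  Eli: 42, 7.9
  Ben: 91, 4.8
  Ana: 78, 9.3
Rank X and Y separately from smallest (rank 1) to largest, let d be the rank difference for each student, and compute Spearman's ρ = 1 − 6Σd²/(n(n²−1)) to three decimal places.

Ranks of variable 1: 2, 3, 1, 5, 4
Ranks of variable 2: 3, 2, 4, 1, 5
d = r₁ − r₂: -1, 1, -3, 4, -1
d²: 1, 1, 9, 16, 1; Σd² = 28
ρ = 1 − 6·28/(5·24) = 1 − 168/120 = -0.400

-0.400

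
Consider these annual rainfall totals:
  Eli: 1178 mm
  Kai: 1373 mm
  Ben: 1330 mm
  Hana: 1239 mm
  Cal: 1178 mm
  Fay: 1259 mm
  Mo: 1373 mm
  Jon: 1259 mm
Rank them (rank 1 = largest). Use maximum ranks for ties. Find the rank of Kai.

Sorted (descending): 1373, 1373, 1330, 1259, 1259, 1239, 1178, 1178
The 2 values of 1373 occupy positions 1–2 → each gets rank 2.
The 2 values of 1259 occupy positions 4–5 → each gets rank 5.
The 2 values of 1178 occupy positions 7–8 → each gets rank 8.
Kai has value 1373 mm → rank 2.

2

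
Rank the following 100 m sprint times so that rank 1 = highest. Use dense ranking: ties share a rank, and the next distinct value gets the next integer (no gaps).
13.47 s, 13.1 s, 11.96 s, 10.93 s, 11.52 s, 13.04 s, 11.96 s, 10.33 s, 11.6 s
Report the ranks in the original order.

Sorted (descending): 13.47, 13.1, 13.04, 11.96, 11.96, 11.6, 11.52, 10.93, 10.33
The 2 values of 11.96 share dense rank 4.
Remaining distinct values take the next consecutive integers.

1, 2, 4, 7, 6, 3, 4, 8, 5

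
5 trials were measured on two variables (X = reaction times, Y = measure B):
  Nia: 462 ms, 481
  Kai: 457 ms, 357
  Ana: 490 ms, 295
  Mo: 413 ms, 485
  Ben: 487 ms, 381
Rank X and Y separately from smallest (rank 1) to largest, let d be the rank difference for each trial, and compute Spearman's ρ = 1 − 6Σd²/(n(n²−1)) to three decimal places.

Ranks of variable 1: 3, 2, 5, 1, 4
Ranks of variable 2: 4, 2, 1, 5, 3
d = r₁ − r₂: -1, 0, 4, -4, 1
d²: 1, 0, 16, 16, 1; Σd² = 34
ρ = 1 − 6·34/(5·24) = 1 − 204/120 = -0.700

-0.700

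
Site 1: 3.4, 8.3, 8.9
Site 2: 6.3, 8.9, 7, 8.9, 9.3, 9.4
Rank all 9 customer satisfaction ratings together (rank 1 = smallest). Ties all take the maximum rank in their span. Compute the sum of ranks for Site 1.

Sorted (ascending): 3.4, 6.3, 7, 8.3, 8.9, 8.9, 8.9, 9.3, 9.4
The 3 values of 8.9 occupy positions 5–7 → each gets rank 7.
Site 1 values → pooled ranks: 3.4→1, 8.3→4, 8.9→7
Rank sum = 1 + 4 + 7 = 12

12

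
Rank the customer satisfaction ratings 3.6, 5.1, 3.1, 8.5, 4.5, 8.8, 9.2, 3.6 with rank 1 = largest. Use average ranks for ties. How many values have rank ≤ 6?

Sorted (descending): 9.2, 8.8, 8.5, 5.1, 4.5, 3.6, 3.6, 3.1
The 2 values of 3.6 occupy positions 6–7 → average rank (6+7)/2 = 6.5.
Ranks ≤ 6: {1, 2, 3, 4, 5} → 5 values.

5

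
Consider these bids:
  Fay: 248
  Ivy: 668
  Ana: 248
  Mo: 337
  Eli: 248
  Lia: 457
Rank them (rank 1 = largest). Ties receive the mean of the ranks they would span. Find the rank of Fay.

5

Sorted (descending): 668, 457, 337, 248, 248, 248
The 3 values of 248 occupy positions 4–6 → average rank 5.
Fay has value 248 → rank 5.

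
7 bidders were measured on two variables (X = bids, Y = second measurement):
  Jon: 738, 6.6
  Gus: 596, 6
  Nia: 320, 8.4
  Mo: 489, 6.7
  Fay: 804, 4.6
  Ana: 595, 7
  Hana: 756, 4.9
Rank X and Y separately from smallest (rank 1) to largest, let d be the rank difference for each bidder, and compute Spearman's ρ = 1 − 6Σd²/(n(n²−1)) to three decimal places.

-0.929

Ranks of variable 1: 5, 4, 1, 2, 7, 3, 6
Ranks of variable 2: 4, 3, 7, 5, 1, 6, 2
d = r₁ − r₂: 1, 1, -6, -3, 6, -3, 4
d²: 1, 1, 36, 9, 36, 9, 16; Σd² = 108
ρ = 1 − 6·108/(7·48) = 1 − 648/336 = -0.929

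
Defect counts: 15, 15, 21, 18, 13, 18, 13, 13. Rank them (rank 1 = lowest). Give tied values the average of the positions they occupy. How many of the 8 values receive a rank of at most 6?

5

Sorted (ascending): 13, 13, 13, 15, 15, 18, 18, 21
The 3 values of 13 occupy positions 1–3 → average rank 2.
The 2 values of 15 occupy positions 4–5 → average rank (4+5)/2 = 4.5.
The 2 values of 18 occupy positions 6–7 → average rank (6+7)/2 = 6.5.
Ranks ≤ 6: {2, 2, 2, 4.5, 4.5} → 5 values.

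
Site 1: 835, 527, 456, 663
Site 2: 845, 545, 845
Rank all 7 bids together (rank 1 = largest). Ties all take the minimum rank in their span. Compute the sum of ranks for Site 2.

7

Sorted (descending): 845, 845, 835, 663, 545, 527, 456
The 2 values of 845 occupy positions 1–2 → each gets rank 1.
Site 2 values → pooled ranks: 845→1, 545→5, 845→1
Rank sum = 1 + 5 + 1 = 7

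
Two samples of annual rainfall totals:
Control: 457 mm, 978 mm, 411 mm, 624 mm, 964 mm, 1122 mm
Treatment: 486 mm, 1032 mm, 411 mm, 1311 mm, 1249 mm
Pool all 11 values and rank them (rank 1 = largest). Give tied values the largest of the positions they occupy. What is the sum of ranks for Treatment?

Sorted (descending): 1311, 1249, 1122, 1032, 978, 964, 624, 486, 457, 411, 411
The 2 values of 411 occupy positions 10–11 → each gets rank 11.
Treatment values → pooled ranks: 486→8, 1032→4, 411→11, 1311→1, 1249→2
Rank sum = 8 + 4 + 11 + 1 + 2 = 26

26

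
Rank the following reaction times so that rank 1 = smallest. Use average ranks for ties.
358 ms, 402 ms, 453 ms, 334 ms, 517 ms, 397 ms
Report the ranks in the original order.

Sorted (ascending): 334, 358, 397, 402, 453, 517
No ties — each value takes its position as its rank.

2, 4, 5, 1, 6, 3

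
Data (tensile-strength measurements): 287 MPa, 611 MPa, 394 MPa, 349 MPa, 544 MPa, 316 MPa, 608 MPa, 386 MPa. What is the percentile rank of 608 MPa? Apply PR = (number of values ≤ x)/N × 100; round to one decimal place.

N = 8.
Strictly below 608: 6. Equal to 608: 1.
PR = 7/8 × 100 = 87.5

87.5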